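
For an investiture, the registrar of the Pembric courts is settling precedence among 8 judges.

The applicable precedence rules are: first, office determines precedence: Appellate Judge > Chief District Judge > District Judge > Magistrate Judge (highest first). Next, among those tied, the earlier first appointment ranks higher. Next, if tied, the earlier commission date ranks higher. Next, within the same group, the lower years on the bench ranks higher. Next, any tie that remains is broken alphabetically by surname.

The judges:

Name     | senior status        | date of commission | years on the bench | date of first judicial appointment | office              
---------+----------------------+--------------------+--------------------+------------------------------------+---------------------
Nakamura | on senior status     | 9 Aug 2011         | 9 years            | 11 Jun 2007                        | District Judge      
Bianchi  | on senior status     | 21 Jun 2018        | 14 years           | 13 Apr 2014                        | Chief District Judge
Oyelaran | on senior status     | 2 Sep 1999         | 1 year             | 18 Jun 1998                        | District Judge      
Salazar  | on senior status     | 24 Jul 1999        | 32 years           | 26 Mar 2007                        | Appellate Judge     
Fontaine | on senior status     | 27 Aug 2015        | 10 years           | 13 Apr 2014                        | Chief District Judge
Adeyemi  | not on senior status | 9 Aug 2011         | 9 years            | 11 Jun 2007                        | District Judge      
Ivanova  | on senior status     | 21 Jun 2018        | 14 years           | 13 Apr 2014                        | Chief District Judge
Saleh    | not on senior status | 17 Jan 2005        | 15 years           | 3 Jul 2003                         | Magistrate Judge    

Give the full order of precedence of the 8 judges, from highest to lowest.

By office: Salazar (Appellate Judge); then Fontaine, Bianchi and Ivanova (Chief District Judge); then Oyelaran, Adeyemi and Nakamura (District Judge); then Saleh (Magistrate Judge).
Fontaine, Bianchi and Ivanova all have date of first judicial appointment 13 Apr 2014, so the next rule applies.
Among Fontaine, Bianchi and Ivanova, by date of commission (earlier first): Fontaine (27 Aug 2015) before Bianchi and Ivanova (21 Jun 2018).
Bianchi and Ivanova both have years on the bench 14 years, so the next rule applies.
Among Bianchi and Ivanova, alphabetically by surname: Bianchi before Ivanova.
Among Oyelaran, Adeyemi and Nakamura, by date of first judicial appointment (earlier first): Oyelaran (18 Jun 1998) before Adeyemi and Nakamura (11 Jun 2007).
Adeyemi and Nakamura both have date of commission 9 Aug 2011, so the next rule applies.
Adeyemi and Nakamura both have years on the bench 9 years, so the next rule applies.
Among Adeyemi and Nakamura, alphabetically by surname: Adeyemi before Nakamura.
Full order: Salazar, Fontaine, Bianchi, Ivanova, Oyelaran, Adeyemi, Nakamura, Saleh.

Salazar, Fontaine, Bianchi, Ivanova, Oyelaran, Adeyemi, Nakamura, Saleh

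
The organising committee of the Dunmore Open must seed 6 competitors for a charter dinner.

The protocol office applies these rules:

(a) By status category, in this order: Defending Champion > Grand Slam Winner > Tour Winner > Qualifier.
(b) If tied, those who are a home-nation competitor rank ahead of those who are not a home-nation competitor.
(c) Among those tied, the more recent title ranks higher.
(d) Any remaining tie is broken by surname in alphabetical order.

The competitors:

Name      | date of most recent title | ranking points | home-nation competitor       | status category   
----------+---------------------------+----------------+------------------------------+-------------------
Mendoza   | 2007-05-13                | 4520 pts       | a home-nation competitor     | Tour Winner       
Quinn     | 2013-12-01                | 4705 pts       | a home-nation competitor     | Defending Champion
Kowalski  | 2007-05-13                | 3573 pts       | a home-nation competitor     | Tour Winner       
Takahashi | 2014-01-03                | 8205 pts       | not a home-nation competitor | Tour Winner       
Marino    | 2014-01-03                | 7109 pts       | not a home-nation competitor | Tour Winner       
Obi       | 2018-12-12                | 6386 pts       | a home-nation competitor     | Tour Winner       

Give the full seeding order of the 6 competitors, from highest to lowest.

By status category: Quinn (Defending Champion); then Obi, Kowalski, Mendoza, Marino and Takahashi (Tour Winner).
Among Obi, Kowalski, Mendoza, Marino and Takahashi, a home-nation competitor before not a home-nation competitor: Obi, Kowalski and Mendoza (a home-nation competitor) before Marino and Takahashi (not a home-nation competitor).
Among Obi, Kowalski and Mendoza, by date of most recent title (later first): Obi (2018-12-12) before Kowalski and Mendoza (2007-05-13).
Among Kowalski and Mendoza, alphabetically by surname: Kowalski before Mendoza.
Marino and Takahashi both have date of most recent title 2014-01-03, so the next rule applies.
Among Marino and Takahashi, alphabetically by surname: Marino before Takahashi.
Full order: Quinn, Obi, Kowalski, Mendoza, Marino, Takahashi.

Quinn, Obi, Kowalski, Mendoza, Marino, Takahashi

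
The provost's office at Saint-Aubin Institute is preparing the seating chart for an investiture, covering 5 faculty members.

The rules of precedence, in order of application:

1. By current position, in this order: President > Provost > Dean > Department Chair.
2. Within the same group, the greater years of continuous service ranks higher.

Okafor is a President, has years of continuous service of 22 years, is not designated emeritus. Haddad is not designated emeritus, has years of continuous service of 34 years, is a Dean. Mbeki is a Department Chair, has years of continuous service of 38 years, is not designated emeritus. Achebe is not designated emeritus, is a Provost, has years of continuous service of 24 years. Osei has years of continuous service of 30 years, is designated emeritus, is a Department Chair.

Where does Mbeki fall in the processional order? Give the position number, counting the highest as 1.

4

By current position: Okafor (President); then Achebe (Provost); then Haddad (Dean); then Mbeki and Osei (Department Chair).
Among Mbeki and Osei, by years of continuous service (higher first): Mbeki (38 years) before Osei (30 years).
Order: Okafor, Achebe, Haddad, Mbeki, Osei. So position 4.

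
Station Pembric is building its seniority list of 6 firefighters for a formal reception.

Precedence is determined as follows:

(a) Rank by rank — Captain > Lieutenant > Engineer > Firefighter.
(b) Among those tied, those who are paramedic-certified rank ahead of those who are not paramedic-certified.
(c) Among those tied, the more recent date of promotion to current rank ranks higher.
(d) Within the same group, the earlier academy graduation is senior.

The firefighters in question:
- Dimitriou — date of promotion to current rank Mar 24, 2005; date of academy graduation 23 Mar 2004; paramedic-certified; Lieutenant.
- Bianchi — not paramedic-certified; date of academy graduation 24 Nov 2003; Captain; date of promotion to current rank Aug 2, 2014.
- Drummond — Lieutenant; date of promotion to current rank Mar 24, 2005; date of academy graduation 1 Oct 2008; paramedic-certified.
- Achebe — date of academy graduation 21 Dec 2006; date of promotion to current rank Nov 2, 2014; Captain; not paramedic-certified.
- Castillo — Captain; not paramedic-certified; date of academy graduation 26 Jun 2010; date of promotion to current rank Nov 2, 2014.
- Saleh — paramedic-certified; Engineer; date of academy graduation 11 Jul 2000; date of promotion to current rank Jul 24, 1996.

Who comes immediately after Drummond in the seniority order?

By rank: Achebe, Castillo and Bianchi (Captain); then Dimitriou and Drummond (Lieutenant); then Saleh (Engineer).
Achebe, Castillo and Bianchi are each not paramedic-certified, so the next rule applies.
Among Achebe, Castillo and Bianchi, by date of promotion to current rank (later first): Achebe and Castillo (Nov 2, 2014) before Bianchi (Aug 2, 2014).
Among Achebe and Castillo, by date of academy graduation (earlier first): Achebe (21 Dec 2006) before Castillo (26 Jun 2010).
Dimitriou and Drummond are each paramedic-certified, so the next rule applies.
Dimitriou and Drummond both have date of promotion to current rank Mar 24, 2005, so the next rule applies.
Among Dimitriou and Drummond, by date of academy graduation (earlier first): Dimitriou (23 Mar 2004) before Drummond (1 Oct 2008).
Order: Achebe, Castillo, Bianchi, Dimitriou, Drummond, Saleh.

Saleh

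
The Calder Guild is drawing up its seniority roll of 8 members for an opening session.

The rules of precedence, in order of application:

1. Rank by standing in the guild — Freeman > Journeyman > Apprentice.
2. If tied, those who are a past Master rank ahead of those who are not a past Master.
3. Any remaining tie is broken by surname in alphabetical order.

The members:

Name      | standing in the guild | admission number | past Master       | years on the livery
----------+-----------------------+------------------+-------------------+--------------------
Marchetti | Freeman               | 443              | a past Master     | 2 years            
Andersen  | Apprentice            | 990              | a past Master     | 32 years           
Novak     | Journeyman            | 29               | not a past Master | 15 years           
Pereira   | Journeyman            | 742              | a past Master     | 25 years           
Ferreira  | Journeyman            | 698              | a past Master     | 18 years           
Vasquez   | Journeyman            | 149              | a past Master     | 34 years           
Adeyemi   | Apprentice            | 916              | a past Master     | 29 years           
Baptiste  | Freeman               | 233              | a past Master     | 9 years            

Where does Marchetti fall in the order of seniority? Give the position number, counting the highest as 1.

2

By standing in the guild: Baptiste and Marchetti (Freeman); then Ferreira, Pereira, Vasquez and Novak (Journeyman); then Adeyemi and Andersen (Apprentice).
Baptiste and Marchetti are each a past Master, so the next rule applies.
Among Baptiste and Marchetti, alphabetically by surname: Baptiste before Marchetti.
Among Ferreira, Pereira, Vasquez and Novak, a past Master before not a past Master: Ferreira, Pereira and Vasquez (a past Master) before Novak (not a past Master).
Among Ferreira, Pereira and Vasquez, alphabetically by surname: Ferreira before Pereira before Vasquez.
Adeyemi and Andersen are each a past Master, so the next rule applies.
Among Adeyemi and Andersen, alphabetically by surname: Adeyemi before Andersen.
Order: Baptiste, Marchetti, Ferreira, Pereira, Vasquez, Novak, Adeyemi, Andersen. So position 2.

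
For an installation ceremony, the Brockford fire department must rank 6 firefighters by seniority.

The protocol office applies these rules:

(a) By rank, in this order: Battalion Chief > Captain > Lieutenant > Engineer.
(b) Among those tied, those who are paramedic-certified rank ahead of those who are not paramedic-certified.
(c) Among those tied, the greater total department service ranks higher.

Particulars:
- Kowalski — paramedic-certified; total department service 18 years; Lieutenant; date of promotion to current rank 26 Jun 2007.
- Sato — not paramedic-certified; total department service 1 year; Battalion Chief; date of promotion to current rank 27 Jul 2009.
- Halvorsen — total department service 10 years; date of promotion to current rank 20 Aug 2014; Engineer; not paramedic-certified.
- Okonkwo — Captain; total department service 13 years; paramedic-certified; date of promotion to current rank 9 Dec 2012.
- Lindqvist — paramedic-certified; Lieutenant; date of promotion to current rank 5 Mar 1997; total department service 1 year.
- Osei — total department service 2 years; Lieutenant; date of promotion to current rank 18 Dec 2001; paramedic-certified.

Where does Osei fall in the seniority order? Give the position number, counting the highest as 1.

4

By rank: Sato (Battalion Chief); then Okonkwo (Captain); then Kowalski, Osei and Lindqvist (Lieutenant); then Halvorsen (Engineer).
Kowalski, Osei and Lindqvist are each paramedic-certified, so the next rule applies.
Among Kowalski, Osei and Lindqvist, by total department service (higher first): Kowalski (18 years) before Osei (2 years) before Lindqvist (1 year).
Order: Sato, Okonkwo, Kowalski, Osei, Lindqvist, Halvorsen. So position 4.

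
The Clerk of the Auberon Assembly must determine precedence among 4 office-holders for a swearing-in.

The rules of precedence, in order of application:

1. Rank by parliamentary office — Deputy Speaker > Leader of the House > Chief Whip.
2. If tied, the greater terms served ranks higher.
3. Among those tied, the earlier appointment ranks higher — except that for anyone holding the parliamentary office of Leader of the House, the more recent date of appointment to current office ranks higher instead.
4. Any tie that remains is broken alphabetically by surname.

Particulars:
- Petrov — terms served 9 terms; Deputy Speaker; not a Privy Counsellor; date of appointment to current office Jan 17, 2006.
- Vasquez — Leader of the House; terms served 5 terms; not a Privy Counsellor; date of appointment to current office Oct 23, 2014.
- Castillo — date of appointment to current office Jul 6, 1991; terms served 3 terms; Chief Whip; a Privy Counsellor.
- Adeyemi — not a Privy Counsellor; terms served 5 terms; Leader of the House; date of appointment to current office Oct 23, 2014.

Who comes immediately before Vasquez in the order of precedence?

By parliamentary office: Petrov (Deputy Speaker); then Adeyemi and Vasquez (Leader of the House); then Castillo (Chief Whip).
Adeyemi and Vasquez both have terms served 5 terms, so the next rule applies.
Adeyemi and Vasquez both have date of appointment to current office Oct 23, 2014, so the next rule applies.
Among Adeyemi and Vasquez, alphabetically by surname: Adeyemi before Vasquez.
Order: Petrov, Adeyemi, Vasquez, Castillo.

Adeyemi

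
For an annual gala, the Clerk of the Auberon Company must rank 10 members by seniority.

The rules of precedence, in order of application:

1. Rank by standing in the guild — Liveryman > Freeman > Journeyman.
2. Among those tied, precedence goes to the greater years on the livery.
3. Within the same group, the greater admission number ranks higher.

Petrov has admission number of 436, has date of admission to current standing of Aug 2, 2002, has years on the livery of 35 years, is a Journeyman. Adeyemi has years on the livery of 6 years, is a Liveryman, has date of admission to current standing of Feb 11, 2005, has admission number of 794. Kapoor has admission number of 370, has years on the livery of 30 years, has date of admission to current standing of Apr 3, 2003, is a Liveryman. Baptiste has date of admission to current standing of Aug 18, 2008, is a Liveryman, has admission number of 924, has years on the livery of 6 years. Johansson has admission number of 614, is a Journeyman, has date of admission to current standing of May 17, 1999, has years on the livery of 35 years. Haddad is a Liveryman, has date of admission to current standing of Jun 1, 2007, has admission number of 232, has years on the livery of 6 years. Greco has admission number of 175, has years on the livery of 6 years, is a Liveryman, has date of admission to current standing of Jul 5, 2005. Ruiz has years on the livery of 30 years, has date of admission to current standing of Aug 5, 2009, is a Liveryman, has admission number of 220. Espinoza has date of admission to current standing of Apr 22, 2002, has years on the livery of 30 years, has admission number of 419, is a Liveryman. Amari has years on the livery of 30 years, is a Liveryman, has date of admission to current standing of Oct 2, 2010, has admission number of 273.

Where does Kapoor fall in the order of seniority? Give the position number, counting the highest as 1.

2

By standing in the guild: Espinoza, Kapoor, Amari, Ruiz, Baptiste, Adeyemi, Haddad and Greco (Liveryman); then Johansson and Petrov (Journeyman).
Among Espinoza, Kapoor, Amari, Ruiz, Baptiste, Adeyemi, Haddad and Greco, by years on the livery (higher first): Espinoza, Kapoor, Amari and Ruiz (30 years) before Baptiste, Adeyemi, Haddad and Greco (6 years).
Among Espinoza, Kapoor, Amari and Ruiz, by admission number (higher first): Espinoza (419) before Kapoor (370) before Amari (273) before Ruiz (220).
Among Baptiste, Adeyemi, Haddad and Greco, by admission number (higher first): Baptiste (924) before Adeyemi (794) before Haddad (232) before Greco (175).
Johansson and Petrov both have years on the livery 35 years, so the next rule applies.
Among Johansson and Petrov, by admission number (higher first): Johansson (614) before Petrov (436).
Order: Espinoza, Kapoor, Amari, Ruiz, Baptiste, Adeyemi, Haddad, Greco, Johansson, Petrov. So position 2.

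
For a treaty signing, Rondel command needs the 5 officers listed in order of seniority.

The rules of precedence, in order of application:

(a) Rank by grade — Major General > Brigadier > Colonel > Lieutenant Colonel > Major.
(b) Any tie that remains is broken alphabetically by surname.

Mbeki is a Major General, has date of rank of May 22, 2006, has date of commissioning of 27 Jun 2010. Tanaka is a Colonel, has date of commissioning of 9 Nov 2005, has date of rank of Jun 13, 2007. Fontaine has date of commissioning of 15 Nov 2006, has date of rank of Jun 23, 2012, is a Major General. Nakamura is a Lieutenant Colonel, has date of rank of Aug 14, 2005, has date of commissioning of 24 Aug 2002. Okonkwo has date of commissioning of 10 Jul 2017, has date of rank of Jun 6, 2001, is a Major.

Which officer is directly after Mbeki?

By grade: Fontaine and Mbeki (Major General); then Tanaka (Colonel); then Nakamura (Lieutenant Colonel); then Okonkwo (Major).
Among Fontaine and Mbeki, alphabetically by surname: Fontaine before Mbeki.
Order: Fontaine, Mbeki, Tanaka, Nakamura, Okonkwo.

Tanaka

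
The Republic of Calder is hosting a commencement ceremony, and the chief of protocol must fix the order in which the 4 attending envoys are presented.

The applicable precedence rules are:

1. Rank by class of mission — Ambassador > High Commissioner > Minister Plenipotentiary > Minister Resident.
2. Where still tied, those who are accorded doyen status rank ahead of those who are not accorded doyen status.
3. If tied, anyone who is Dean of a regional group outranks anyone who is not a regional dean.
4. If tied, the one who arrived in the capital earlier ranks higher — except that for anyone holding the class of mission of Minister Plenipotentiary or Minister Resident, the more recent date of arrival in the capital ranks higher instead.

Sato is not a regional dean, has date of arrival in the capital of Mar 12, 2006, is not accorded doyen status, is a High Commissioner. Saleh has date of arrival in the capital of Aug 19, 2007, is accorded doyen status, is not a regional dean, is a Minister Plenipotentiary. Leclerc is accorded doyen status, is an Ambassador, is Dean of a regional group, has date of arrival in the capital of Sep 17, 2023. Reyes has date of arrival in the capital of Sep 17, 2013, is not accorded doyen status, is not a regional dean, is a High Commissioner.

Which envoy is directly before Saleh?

By class of mission: Leclerc (Ambassador); then Sato and Reyes (High Commissioner); then Saleh (Minister Plenipotentiary).
Sato and Reyes are each not accorded doyen status, so the next rule applies.
Sato and Reyes are each not a regional dean, so the next rule applies.
Among Sato and Reyes, by date of arrival in the capital (earlier first): Sato (Mar 12, 2006) before Reyes (Sep 17, 2013).
Order: Leclerc, Sato, Reyes, Saleh.

Reyes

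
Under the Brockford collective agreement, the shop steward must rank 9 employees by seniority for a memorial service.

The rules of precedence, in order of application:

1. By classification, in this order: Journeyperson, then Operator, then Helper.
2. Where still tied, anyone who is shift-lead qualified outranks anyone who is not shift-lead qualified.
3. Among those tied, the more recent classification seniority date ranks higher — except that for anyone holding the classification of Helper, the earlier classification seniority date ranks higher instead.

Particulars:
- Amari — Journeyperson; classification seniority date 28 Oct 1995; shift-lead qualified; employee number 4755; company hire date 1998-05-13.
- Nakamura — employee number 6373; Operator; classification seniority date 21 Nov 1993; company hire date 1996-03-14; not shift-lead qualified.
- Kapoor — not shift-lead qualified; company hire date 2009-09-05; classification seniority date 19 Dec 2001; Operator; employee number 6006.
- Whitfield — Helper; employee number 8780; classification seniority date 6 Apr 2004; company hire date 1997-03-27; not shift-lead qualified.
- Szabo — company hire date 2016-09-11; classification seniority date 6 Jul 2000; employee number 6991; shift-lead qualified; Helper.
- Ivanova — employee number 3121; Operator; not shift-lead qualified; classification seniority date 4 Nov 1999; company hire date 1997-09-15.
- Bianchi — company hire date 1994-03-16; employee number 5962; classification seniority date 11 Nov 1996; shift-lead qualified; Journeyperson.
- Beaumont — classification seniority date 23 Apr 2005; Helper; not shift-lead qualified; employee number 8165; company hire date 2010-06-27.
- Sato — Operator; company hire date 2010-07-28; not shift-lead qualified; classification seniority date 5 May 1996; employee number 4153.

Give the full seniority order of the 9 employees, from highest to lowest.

By classification: Bianchi and Amari (Journeyperson); then Kapoor, Ivanova, Sato and Nakamura (Operator); then Szabo, Whitfield and Beaumont (Helper).
Bianchi and Amari are each shift-lead qualified, so the next rule applies.
Among Bianchi and Amari, by classification seniority date (later first): Bianchi (11 Nov 1996) before Amari (28 Oct 1995).
Kapoor, Ivanova, Sato and Nakamura are each not shift-lead qualified, so the next rule applies.
Among Kapoor, Ivanova, Sato and Nakamura, by classification seniority date (later first): Kapoor (19 Dec 2001) before Ivanova (4 Nov 1999) before Sato (5 May 1996) before Nakamura (21 Nov 1993).
Among Szabo, Whitfield and Beaumont, shift-lead qualified before not shift-lead qualified: Szabo (shift-lead qualified) before Whitfield and Beaumont (not shift-lead qualified).
Among Whitfield and Beaumont, by classification seniority date (earlier first) (reversed rule for this group): Whitfield (6 Apr 2004) before Beaumont (23 Apr 2005).
Full order: Bianchi, Amari, Kapoor, Ivanova, Sato, Nakamura, Szabo, Whitfield, Beaumont.

Bianchi, Amari, Kapoor, Ivanova, Sato, Nakamura, Szabo, Whitfield, Beaumont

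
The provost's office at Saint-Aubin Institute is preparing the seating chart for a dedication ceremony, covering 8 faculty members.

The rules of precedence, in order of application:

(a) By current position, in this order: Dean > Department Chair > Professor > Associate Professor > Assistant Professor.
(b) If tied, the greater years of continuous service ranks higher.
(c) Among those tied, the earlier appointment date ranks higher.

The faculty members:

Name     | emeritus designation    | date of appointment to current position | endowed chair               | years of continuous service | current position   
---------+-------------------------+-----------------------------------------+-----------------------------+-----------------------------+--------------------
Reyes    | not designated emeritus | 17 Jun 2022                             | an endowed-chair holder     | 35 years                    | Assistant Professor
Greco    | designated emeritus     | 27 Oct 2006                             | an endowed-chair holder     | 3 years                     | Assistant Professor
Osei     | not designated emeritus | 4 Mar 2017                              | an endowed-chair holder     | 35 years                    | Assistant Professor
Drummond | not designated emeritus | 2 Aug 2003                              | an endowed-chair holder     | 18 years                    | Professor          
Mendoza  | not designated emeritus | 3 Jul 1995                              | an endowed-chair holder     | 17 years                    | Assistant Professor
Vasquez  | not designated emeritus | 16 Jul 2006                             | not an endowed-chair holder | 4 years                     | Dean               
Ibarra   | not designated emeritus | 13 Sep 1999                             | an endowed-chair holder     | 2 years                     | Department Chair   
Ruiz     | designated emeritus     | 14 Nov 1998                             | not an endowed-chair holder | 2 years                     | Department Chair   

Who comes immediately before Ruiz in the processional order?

By current position: Vasquez (Dean); then Ruiz and Ibarra (Department Chair); then Drummond (Professor); then Osei, Reyes, Mendoza and Greco (Assistant Professor).
Ruiz and Ibarra both have years of continuous service 2 years, so the next rule applies.
Among Ruiz and Ibarra, by date of appointment to current position (earlier first): Ruiz (14 Nov 1998) before Ibarra (13 Sep 1999).
Among Osei, Reyes, Mendoza and Greco, by years of continuous service (higher first): Osei and Reyes (35 years) before Mendoza (17 years) before Greco (3 years).
Among Osei and Reyes, by date of appointment to current position (earlier first): Osei (4 Mar 2017) before Reyes (17 Jun 2022).
Order: Vasquez, Ruiz, Ibarra, Drummond, Osei, Reyes, Mendoza, Greco.

Vasquez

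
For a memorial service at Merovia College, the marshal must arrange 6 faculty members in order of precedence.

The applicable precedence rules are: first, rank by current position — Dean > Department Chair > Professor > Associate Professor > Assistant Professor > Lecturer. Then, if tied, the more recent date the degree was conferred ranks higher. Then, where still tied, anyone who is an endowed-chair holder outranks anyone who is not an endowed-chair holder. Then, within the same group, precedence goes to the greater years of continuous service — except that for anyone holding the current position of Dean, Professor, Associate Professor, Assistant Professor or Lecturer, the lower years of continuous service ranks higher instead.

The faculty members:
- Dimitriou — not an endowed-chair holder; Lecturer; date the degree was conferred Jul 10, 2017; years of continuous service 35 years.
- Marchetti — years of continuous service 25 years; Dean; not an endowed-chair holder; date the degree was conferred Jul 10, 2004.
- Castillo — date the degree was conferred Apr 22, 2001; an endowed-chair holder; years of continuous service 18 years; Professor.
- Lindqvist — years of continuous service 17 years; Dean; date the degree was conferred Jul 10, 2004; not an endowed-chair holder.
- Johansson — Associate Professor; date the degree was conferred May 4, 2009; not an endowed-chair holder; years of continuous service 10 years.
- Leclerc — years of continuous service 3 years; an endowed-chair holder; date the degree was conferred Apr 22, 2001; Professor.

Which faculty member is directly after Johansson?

By current position: Lindqvist and Marchetti (Dean); then Leclerc and Castillo (Professor); then Johansson (Associate Professor); then Dimitriou (Lecturer).
Lindqvist and Marchetti both have date the degree was conferred Jul 10, 2004, so the next rule applies.
Lindqvist and Marchetti are each not an endowed-chair holder, so the next rule applies.
Among Lindqvist and Marchetti, by years of continuous service (lower first) (reversed rule for this group): Lindqvist (17 years) before Marchetti (25 years).
Leclerc and Castillo both have date the degree was conferred Apr 22, 2001, so the next rule applies.
Leclerc and Castillo are each an endowed-chair holder, so the next rule applies.
Among Leclerc and Castillo, by years of continuous service (lower first) (reversed rule for this group): Leclerc (3 years) before Castillo (18 years).
Order: Lindqvist, Marchetti, Leclerc, Castillo, Johansson, Dimitriou.

Dimitriou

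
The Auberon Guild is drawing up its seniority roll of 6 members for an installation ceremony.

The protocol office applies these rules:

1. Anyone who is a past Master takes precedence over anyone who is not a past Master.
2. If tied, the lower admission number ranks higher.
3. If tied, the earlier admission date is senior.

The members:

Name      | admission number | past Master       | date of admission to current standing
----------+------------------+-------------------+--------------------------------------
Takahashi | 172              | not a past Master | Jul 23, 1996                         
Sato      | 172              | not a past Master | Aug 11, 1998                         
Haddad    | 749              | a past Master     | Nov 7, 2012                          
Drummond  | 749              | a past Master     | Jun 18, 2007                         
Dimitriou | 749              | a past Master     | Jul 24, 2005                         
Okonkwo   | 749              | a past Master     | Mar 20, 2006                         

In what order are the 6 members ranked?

Dimitriou, Okonkwo, Drummond, Haddad, Takahashi, Sato

By the first rule: Dimitriou, Okonkwo, Drummond and Haddad (each a past Master); then Takahashi and Sato (both not a past Master).
Dimitriou, Okonkwo, Drummond and Haddad all have admission number 749, so the next rule applies.
Among Dimitriou, Okonkwo, Drummond and Haddad, by date of admission to current standing (earlier first): Dimitriou (Jul 24, 2005) before Okonkwo (Mar 20, 2006) before Drummond (Jun 18, 2007) before Haddad (Nov 7, 2012).
Takahashi and Sato both have admission number 172, so the next rule applies.
Among Takahashi and Sato, by date of admission to current standing (earlier first): Takahashi (Jul 23, 1996) before Sato (Aug 11, 1998).
Full order: Dimitriou, Okonkwo, Drummond, Haddad, Takahashi, Sato.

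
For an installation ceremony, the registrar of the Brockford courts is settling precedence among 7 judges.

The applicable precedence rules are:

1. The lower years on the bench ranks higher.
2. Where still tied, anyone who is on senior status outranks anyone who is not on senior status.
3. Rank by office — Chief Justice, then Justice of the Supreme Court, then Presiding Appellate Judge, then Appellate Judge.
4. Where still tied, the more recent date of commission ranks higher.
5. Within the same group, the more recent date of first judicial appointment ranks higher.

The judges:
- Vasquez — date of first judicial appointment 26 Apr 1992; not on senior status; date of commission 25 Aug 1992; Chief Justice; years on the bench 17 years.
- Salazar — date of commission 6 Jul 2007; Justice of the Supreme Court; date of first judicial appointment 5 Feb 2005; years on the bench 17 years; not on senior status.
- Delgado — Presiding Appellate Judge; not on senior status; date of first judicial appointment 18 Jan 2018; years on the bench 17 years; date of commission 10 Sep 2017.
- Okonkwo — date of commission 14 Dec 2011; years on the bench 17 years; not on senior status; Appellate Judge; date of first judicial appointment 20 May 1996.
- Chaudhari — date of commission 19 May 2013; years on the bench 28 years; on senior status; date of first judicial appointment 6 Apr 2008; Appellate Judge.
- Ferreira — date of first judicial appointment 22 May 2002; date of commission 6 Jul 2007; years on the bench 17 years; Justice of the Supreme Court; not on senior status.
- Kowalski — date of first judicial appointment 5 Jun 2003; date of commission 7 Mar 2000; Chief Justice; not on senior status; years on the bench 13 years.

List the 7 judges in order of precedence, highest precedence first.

By years on the bench (lower first): Kowalski (13 years); then Vasquez, Salazar, Ferreira, Delgado and Okonkwo (each 17 years); then Chaudhari (28 years).
Vasquez, Salazar, Ferreira, Delgado and Okonkwo are each not on senior status, so the next rule applies.
Among Vasquez, Salazar, Ferreira, Delgado and Okonkwo, by office: Vasquez (Chief Justice) before Salazar and Ferreira (Justice of the Supreme Court) before Delgado (Presiding Appellate Judge) before Okonkwo (Appellate Judge).
Salazar and Ferreira both have date of commission 6 Jul 2007, so the next rule applies.
Among Salazar and Ferreira, by date of first judicial appointment (later first): Salazar (5 Feb 2005) before Ferreira (22 May 2002).
Full order: Kowalski, Vasquez, Salazar, Ferreira, Delgado, Okonkwo, Chaudhari.

Kowalski, Vasquez, Salazar, Ferreira, Delgado, Okonkwo, Chaudhari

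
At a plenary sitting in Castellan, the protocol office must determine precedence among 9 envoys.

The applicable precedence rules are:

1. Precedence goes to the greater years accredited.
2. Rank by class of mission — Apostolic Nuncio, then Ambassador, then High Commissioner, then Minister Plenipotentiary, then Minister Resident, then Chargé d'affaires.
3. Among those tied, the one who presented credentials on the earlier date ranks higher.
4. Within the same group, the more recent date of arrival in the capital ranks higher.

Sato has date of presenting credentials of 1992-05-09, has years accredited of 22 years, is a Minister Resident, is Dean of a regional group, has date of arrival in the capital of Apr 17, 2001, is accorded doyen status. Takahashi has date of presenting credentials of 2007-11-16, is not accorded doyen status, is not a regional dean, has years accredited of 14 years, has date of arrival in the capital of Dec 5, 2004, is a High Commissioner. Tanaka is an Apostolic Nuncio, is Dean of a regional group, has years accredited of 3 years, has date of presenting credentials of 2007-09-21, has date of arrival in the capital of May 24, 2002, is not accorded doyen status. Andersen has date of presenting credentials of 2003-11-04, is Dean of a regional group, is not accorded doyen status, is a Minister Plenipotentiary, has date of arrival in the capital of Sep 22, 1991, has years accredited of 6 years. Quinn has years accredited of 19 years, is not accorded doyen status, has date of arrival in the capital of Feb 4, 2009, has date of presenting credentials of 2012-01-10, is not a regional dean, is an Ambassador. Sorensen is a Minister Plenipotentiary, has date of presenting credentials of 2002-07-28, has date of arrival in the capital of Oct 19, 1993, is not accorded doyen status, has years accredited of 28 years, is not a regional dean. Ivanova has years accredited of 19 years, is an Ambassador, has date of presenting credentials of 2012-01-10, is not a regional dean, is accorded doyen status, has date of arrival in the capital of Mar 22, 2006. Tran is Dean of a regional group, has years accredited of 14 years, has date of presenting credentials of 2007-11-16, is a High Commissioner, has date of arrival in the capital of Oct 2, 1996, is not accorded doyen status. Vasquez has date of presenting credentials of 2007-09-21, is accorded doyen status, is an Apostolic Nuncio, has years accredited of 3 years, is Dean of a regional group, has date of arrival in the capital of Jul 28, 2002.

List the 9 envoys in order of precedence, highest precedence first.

By years accredited (higher first): Sorensen (28 years); then Sato (22 years); then Quinn and Ivanova (both 19 years); then Takahashi and Tran (both 14 years); then Andersen (6 years); then Vasquez and Tanaka (both 3 years).
Quinn and Ivanova are each Ambassador, so the next rule applies.
Quinn and Ivanova both have date of presenting credentials 2012-01-10, so the next rule applies.
Among Quinn and Ivanova, by date of arrival in the capital (later first): Quinn (Feb 4, 2009) before Ivanova (Mar 22, 2006).
Takahashi and Tran are each High Commissioner, so the next rule applies.
Takahashi and Tran both have date of presenting credentials 2007-11-16, so the next rule applies.
Among Takahashi and Tran, by date of arrival in the capital (later first): Takahashi (Dec 5, 2004) before Tran (Oct 2, 1996).
Vasquez and Tanaka are each Apostolic Nuncio, so the next rule applies.
Vasquez and Tanaka both have date of presenting credentials 2007-09-21, so the next rule applies.
Among Vasquez and Tanaka, by date of arrival in the capital (later first): Vasquez (Jul 28, 2002) before Tanaka (May 24, 2002).
Full order: Sorensen, Sato, Quinn, Ivanova, Takahashi, Tran, Andersen, Vasquez, Tanaka.

Sorensen, Sato, Quinn, Ivanova, Takahashi, Tran, Andersen, Vasquez, Tanaka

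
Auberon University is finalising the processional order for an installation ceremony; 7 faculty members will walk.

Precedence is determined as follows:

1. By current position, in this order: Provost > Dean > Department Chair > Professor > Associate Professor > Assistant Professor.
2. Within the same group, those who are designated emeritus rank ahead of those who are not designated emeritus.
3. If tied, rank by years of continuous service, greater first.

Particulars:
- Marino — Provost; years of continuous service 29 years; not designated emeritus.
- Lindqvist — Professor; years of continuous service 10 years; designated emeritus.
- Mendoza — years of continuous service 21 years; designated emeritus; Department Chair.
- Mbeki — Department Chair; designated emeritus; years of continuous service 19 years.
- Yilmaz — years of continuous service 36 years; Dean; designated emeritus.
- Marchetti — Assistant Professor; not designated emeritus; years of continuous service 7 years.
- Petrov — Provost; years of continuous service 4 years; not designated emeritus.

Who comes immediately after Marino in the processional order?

By current position: Marino and Petrov (Provost); then Yilmaz (Dean); then Mendoza and Mbeki (Department Chair); then Lindqvist (Professor); then Marchetti (Assistant Professor).
Marino and Petrov are each not designated emeritus, so the next rule applies.
Among Marino and Petrov, by years of continuous service (higher first): Marino (29 years) before Petrov (4 years).
Mendoza and Mbeki are each designated emeritus, so the next rule applies.
Among Mendoza and Mbeki, by years of continuous service (higher first): Mendoza (21 years) before Mbeki (19 years).
Order: Marino, Petrov, Yilmaz, Mendoza, Mbeki, Lindqvist, Marchetti.

Petrov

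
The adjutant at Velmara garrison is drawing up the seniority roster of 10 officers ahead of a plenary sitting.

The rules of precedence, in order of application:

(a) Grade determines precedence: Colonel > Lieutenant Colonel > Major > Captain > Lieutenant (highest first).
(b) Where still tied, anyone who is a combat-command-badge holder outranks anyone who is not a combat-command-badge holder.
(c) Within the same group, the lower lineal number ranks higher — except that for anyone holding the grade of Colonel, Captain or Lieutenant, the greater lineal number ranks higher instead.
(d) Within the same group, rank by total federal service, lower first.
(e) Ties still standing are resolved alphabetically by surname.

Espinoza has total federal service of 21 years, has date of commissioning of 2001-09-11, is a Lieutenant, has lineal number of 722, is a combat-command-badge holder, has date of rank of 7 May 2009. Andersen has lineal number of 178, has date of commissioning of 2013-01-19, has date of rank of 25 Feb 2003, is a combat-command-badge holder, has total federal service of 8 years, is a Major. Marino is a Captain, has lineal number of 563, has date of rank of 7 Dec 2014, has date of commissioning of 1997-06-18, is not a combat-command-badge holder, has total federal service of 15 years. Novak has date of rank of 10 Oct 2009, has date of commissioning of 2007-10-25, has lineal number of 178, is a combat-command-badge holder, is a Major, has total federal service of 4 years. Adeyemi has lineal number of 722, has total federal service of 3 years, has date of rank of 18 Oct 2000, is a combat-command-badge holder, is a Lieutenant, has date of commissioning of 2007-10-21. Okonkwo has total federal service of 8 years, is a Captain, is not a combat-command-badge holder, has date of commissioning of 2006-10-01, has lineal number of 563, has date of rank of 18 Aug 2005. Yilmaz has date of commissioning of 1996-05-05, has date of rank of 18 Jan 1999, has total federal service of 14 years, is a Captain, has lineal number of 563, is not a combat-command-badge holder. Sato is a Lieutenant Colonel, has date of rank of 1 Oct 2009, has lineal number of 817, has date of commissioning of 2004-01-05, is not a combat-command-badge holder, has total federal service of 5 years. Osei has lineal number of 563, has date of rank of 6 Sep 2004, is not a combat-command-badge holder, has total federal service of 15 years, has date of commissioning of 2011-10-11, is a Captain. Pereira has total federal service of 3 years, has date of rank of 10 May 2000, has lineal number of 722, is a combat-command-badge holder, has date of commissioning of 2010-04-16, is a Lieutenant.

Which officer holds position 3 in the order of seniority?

By grade: Sato (Lieutenant Colonel); then Novak and Andersen (Major); then Okonkwo, Yilmaz, Marino and Osei (Captain); then Adeyemi, Pereira and Espinoza (Lieutenant).
Novak and Andersen are each a combat-command-badge holder, so the next rule applies.
Novak and Andersen both have lineal number 178, so the next rule applies.
Among Novak and Andersen, by total federal service (lower first): Novak (4 years) before Andersen (8 years).
Okonkwo, Yilmaz, Marino and Osei are each not a combat-command-badge holder, so the next rule applies.
Okonkwo, Yilmaz, Marino and Osei all have lineal number 563, so the next rule applies.
Among Okonkwo, Yilmaz, Marino and Osei, by total federal service (lower first): Okonkwo (8 years) before Yilmaz (14 years) before Marino and Osei (15 years).
Among Marino and Osei, alphabetically by surname: Marino before Osei.
Adeyemi, Pereira and Espinoza are each a combat-command-badge holder, so the next rule applies.
Adeyemi, Pereira and Espinoza all have lineal number 722, so the next rule applies.
Among Adeyemi, Pereira and Espinoza, by total federal service (lower first): Adeyemi and Pereira (3 years) before Espinoza (21 years).
Among Adeyemi and Pereira, alphabetically by surname: Adeyemi before Pereira.
Order: Sato, Novak, Andersen, Okonkwo, Yilmaz, Marino, Osei, Adeyemi, Pereira, Espinoza.

Andersen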